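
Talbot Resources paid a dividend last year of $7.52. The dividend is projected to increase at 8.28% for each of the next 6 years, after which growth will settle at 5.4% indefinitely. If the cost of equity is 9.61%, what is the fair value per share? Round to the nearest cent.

Two-stage DDM. Project D₁…D_6 at 0.0828, terminal growth 0.054, discount at r = 0.0961.
D_1 = 8.1427
D_2 = 8.8169
D_3 = 9.5469
D_4 = 10.3374
D_5 = 11.1933
D_6 = 12.1201
Terminal value at t=6: TV = D_7/(r−g) = 12.7746/(0.0961−0.054) = 303.4351
P₀ = 8.1427/(1+0.0961)^1 + 8.8169/(1+0.0961)^2 + 9.5469/(1+0.0961)^3 + 10.3374/(1+0.0961)^4 + 11.1933/(1+0.0961)^5 + 12.1201/(1+0.0961)^6 + 303.4351/(1+0.0961)^6 = 218.2126

$218.21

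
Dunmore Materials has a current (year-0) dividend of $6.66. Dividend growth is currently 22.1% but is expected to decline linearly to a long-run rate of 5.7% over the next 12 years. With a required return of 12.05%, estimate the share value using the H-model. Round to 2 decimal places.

$214.06

H-model: P₀ = D₀[(1+g_L) + H(g_S−g_L)]/(r−g_L), with H = 12/2 = 6.
P₀ = 6.66 × [(1+0.057) + 6×(0.221−0.057)] / (0.1205−0.057)
   = 6.66 × 2.0410 / 0.0635 = 214.0639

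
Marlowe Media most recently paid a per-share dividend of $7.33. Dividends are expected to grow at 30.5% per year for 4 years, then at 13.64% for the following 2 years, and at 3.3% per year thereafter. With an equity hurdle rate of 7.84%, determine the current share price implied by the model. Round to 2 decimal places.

$479.50

Three-stage DDM. Project D₁…D_6; terminal Gordon value at t=6 with g = 0.033; discount at r = 0.0784.
D_1 = 9.5656
D_2 = 12.4832
D_3 = 16.2905
D_4 = 21.2592
D_5 = 24.1589
D_6 = 27.4542
TV_6 = 28.3602/(0.0784−0.033) = 624.6733
P₀ = Σ Dₜ/(1+r)ᵗ + TV_6/(1+r)^6 = 479.5003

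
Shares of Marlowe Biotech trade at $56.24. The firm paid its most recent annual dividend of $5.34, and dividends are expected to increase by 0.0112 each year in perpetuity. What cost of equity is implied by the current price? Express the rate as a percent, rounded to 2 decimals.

10.72%

Rearranging the constant-growth DDM: r = D₁/P₀ + g.
D₁ = 5.34 × (1 + 0.0112) = 5.3998.
r = 5.3998 / 56.24 + 0.0112 = 0.09601 + 0.0112 = 0.10721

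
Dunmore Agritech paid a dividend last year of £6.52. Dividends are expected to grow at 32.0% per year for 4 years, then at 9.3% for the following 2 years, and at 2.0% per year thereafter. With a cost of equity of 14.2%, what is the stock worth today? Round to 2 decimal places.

Three-stage DDM. Project D₁…D_6; terminal Gordon value at t=6 with g = 0.02; discount at r = 0.142.
D_1 = 8.6064
D_2 = 11.3604
D_3 = 14.9958
D_4 = 19.7944
D_5 = 21.6353
D_6 = 23.6474
TV_6 = 24.1204/(0.142−0.02) = 197.7079
P₀ = Σ Dₜ/(1+r)ᵗ + TV_6/(1+r)^6 = 148.8839

£148.88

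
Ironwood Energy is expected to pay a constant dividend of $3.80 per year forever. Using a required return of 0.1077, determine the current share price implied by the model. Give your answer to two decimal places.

$35.28

Zero-growth DDM (perpetuity): P₀ = D/r = 3.80 / 0.1077 = 35.2832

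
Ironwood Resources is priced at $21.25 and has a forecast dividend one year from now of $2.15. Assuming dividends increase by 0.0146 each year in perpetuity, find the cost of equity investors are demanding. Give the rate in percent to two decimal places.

11.58%

Rearranging the constant-growth DDM: r = D₁/P₀ + g.
r = 2.1500 / 21.25 + 0.0146 = 0.10118 + 0.0146 = 0.11578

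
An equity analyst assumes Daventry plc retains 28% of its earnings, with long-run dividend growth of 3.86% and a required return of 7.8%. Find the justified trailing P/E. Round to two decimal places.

18.98

Payout ratio b = 1 − 0.28 = 0.72.
Justified trailing P/E = b(1+g)/(r−g) = 0.72×(1+0.0386)/(0.078−0.0386) = 18.9795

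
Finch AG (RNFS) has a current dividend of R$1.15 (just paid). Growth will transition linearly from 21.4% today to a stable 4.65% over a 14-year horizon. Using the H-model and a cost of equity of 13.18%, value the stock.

H-model: P₀ = D₀[(1+g_L) + H(g_S−g_L)]/(r−g_L), with H = 14/2 = 7.
P₀ = 1.15 × [(1+0.0465) + 7×(0.214−0.0465)] / (0.1318−0.0465)
   = 1.15 × 2.2190 / 0.0853 = 29.9162

R$29.92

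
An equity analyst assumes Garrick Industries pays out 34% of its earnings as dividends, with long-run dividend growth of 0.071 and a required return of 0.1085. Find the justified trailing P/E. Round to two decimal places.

9.71

Justified trailing P/E = b(1+g)/(r−g) = 0.34×(1+0.071)/(0.1085−0.071) = 9.7104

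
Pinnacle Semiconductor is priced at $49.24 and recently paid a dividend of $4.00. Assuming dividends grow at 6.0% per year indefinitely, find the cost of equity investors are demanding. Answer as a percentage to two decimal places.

Rearranging the constant-growth DDM: r = D₁/P₀ + g.
D₁ = 4.00 × (1 + 0.06) = 4.2400.
r = 4.2400 / 49.24 + 0.06 = 0.08611 + 0.06 = 0.14611

14.61%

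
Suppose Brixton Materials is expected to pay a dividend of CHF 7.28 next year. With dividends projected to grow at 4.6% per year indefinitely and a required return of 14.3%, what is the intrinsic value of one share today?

CHF 75.05

Gordon growth model: P₀ = D₁/(r − g), with D₁ = 7.28 given directly.
P₀ = 7.2800 / (0.143 − 0.046) = 7.2800 / 0.097 = 75.0515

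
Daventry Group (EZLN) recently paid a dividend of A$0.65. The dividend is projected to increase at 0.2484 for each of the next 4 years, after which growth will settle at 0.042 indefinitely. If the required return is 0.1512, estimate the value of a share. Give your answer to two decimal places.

Two-stage DDM. Project D₁…D_4 at 0.2484, terminal growth 0.042, discount at r = 0.1512.
D_1 = 0.8115
D_2 = 1.0130
D_3 = 1.2647
D_4 = 1.5788
Terminal value at t=4: TV = D_5/(r−g) = 1.6451/(0.1512−0.042) = 15.0652
P₀ = 0.8115/(1+0.1512)^1 + 1.0130/(1+0.1512)^2 + 1.2647/(1+0.1512)^3 + 1.5788/(1+0.1512)^4 + 15.0652/(1+0.1512)^4 = 11.7748

A$11.77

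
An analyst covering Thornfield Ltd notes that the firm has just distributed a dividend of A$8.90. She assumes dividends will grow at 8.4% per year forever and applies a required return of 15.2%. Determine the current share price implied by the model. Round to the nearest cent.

A$141.88

Gordon growth model: P₀ = D₁/(r − g). D₁ = 8.90 × (1 + 0.084) = 9.6476.
P₀ = 9.6476 / (0.152 − 0.084) = 9.6476 / 0.068 = 141.8765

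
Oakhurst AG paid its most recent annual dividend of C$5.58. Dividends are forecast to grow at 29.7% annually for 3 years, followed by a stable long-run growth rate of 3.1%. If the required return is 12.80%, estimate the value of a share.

Two-stage DDM. Project D₁…D_3 at 0.297, terminal growth 0.031, discount at r = 0.128.
D_1 = 7.2373
D_2 = 9.3867
D_3 = 12.1746
Terminal value at t=3: TV = D_4/(r−g) = 12.5520/(0.128−0.031) = 129.4020
P₀ = 7.2373/(1+0.128)^1 + 9.3867/(1+0.128)^2 + 12.1746/(1+0.128)^3 + 129.4020/(1+0.128)^3 = 112.4358

C$112.44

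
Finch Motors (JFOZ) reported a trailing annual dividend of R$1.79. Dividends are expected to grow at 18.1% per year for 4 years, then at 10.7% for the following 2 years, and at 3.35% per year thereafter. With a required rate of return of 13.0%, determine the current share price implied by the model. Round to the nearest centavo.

Three-stage DDM. Project D₁…D_6; terminal Gordon value at t=6 with g = 0.0335; discount at r = 0.13.
D_1 = 2.1140
D_2 = 2.4966
D_3 = 2.9485
D_4 = 3.4822
D_5 = 3.8548
D_6 = 4.2672
TV_6 = 4.4102/(0.13−0.0335) = 45.7016
P₀ = Σ Dₜ/(1+r)ᵗ + TV_6/(1+r)^6 = 34.0983

R$34.10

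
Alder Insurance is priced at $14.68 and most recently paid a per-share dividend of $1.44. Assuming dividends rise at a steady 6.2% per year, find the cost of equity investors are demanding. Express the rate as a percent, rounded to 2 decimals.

16.62%

Rearranging the constant-growth DDM: r = D₁/P₀ + g.
D₁ = 1.44 × (1 + 0.062) = 1.5293.
r = 1.5293 / 14.68 + 0.062 = 0.10417 + 0.062 = 0.16617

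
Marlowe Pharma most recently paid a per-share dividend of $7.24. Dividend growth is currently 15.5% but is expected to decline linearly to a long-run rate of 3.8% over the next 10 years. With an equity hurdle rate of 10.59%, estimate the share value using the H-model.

$173.06

H-model: P₀ = D₀[(1+g_L) + H(g_S−g_L)]/(r−g_L), with H = 10/2 = 5.
P₀ = 7.24 × [(1+0.038) + 5×(0.155−0.038)] / (0.1059−0.038)
   = 7.24 × 1.6230 / 0.0679 = 173.0563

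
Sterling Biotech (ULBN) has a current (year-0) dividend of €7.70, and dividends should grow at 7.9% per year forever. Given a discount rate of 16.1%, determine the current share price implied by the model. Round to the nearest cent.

Gordon growth model: P₀ = D₁/(r − g). D₁ = 7.70 × (1 + 0.079) = 8.3083.
P₀ = 8.3083 / (0.161 − 0.079) = 8.3083 / 0.082 = 101.3207

€101.32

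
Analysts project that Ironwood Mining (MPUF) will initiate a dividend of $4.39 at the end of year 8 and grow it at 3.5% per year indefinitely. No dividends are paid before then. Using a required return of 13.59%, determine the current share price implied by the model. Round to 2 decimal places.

Deferred-dividend DDM. At t=7 the remaining stream is a growing perpetuity with first payment D_8 = 4.39.
V_7 = D_8/(r−g) = 4.39/(0.1359−0.035) = 43.5084
P₀ = V_7/(1+r)^7 = 43.5084/(1+0.1359)^7 = 17.8317

$17.83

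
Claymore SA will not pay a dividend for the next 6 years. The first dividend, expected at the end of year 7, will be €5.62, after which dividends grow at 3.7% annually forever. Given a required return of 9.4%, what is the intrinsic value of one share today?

Deferred-dividend DDM. At t=6 the remaining stream is a growing perpetuity with first payment D_7 = 5.62.
V_6 = D_7/(r−g) = 5.62/(0.094−0.037) = 98.5965
P₀ = V_6/(1+r)^6 = 98.5965/(1+0.094)^6 = 57.5119

€57.51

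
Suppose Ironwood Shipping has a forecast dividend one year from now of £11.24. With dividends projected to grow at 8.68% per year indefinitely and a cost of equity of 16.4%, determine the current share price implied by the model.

£145.60

Gordon growth model: P₀ = D₁/(r − g), with D₁ = 11.24 given directly.
P₀ = 11.2400 / (0.164 − 0.0868) = 11.2400 / 0.0772 = 145.5959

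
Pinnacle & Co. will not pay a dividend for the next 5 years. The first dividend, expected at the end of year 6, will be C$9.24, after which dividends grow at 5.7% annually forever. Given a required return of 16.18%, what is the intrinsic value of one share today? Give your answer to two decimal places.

Deferred-dividend DDM. At t=5 the remaining stream is a growing perpetuity with first payment D_6 = 9.24.
V_5 = D_6/(r−g) = 9.24/(0.1618−0.057) = 88.1679
P₀ = V_5/(1+r)^5 = 88.1679/(1+0.1618)^5 = 41.6537

C$41.65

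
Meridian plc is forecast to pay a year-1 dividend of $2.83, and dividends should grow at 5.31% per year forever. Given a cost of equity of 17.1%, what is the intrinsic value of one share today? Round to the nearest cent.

$24.00

Gordon growth model: P₀ = D₁/(r − g), with D₁ = 2.83 given directly.
P₀ = 2.8300 / (0.171 − 0.0531) = 2.8300 / 0.1179 = 24.0034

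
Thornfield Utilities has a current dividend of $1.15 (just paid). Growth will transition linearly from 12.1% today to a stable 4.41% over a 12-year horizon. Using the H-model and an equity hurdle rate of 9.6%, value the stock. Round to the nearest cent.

$33.36

H-model: P₀ = D₀[(1+g_L) + H(g_S−g_L)]/(r−g_L), with H = 12/2 = 6.
P₀ = 1.15 × [(1+0.0441) + 6×(0.121−0.0441)] / (0.096−0.0441)
   = 1.15 × 1.5055 / 0.0519 = 33.3589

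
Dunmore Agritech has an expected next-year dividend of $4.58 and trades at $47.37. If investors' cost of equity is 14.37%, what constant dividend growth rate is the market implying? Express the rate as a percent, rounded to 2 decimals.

From P₀ = D₁/(r − g), the implied growth is g = r − D₁/P₀.
g = 0.1437 − 4.58/47.37 = 0.1437 − 0.09669 = 0.04701

4.70%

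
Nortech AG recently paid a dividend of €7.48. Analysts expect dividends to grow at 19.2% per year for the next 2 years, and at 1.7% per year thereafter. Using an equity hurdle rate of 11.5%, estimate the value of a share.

€105.26

Two-stage DDM. Project D₁…D_2 at 0.192, terminal growth 0.017, discount at r = 0.115.
D_1 = 8.9162
D_2 = 10.6281
Terminal value at t=2: TV = D_3/(r−g) = 10.8087/(0.115−0.017) = 110.2933
P₀ = 8.9162/(1+0.115)^1 + 10.6281/(1+0.115)^2 + 110.2933/(1+0.115)^2 = 105.2608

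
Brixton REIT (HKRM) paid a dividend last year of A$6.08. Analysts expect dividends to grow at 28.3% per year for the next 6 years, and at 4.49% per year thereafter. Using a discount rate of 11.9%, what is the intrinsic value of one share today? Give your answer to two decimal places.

A$255.27

Two-stage DDM. Project D₁…D_6 at 0.283, terminal growth 0.0449, discount at r = 0.119.
D_1 = 7.8006
D_2 = 10.0082
D_3 = 12.8405
D_4 = 16.4744
D_5 = 21.1367
D_6 = 27.1184
Terminal value at t=6: TV = D_7/(r−g) = 28.3360/(0.119−0.0449) = 382.4019
P₀ = 7.8006/(1+0.119)^1 + 10.0082/(1+0.119)^2 + 12.8405/(1+0.119)^3 + 16.4744/(1+0.119)^4 + 21.1367/(1+0.119)^5 + 27.1184/(1+0.119)^6 + 382.4019/(1+0.119)^6 = 255.2732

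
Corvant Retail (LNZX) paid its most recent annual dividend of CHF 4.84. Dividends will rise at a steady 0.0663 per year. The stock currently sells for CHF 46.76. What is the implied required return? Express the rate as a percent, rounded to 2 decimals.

17.67%

Rearranging the constant-growth DDM: r = D₁/P₀ + g.
D₁ = 4.84 × (1 + 0.0663) = 5.1609.
r = 5.1609 / 46.76 + 0.0663 = 0.11037 + 0.0663 = 0.17667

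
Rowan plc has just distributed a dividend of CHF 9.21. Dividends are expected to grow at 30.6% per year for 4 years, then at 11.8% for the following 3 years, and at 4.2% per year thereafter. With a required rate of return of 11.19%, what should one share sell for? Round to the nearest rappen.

Three-stage DDM. Project D₁…D_7; terminal Gordon value at t=7 with g = 0.042; discount at r = 0.1119.
D_1 = 12.0283
D_2 = 15.7089
D_3 = 20.5158
D_4 = 26.7937
D_5 = 29.9553
D_6 = 33.4901
D_7 = 37.4419
TV_7 = 39.0144/(0.1119−0.042) = 558.1466
P₀ = Σ Dₜ/(1+r)ᵗ + TV_7/(1+r)^7 = 374.7820

CHF 374.78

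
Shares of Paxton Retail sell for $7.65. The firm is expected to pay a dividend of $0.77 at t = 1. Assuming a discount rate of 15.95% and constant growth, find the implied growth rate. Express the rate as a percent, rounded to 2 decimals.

5.88%

From P₀ = D₁/(r − g), the implied growth is g = r − D₁/P₀.
g = 0.1595 − 0.77/7.65 = 0.1595 − 0.10065 = 0.05885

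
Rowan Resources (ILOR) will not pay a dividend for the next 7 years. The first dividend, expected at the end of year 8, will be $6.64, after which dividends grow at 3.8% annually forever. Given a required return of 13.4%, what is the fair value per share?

$28.68

Deferred-dividend DDM. At t=7 the remaining stream is a growing perpetuity with first payment D_8 = 6.64.
V_7 = D_8/(r−g) = 6.64/(0.134−0.038) = 69.1667
P₀ = V_7/(1+r)^7 = 69.1667/(1+0.134)^7 = 28.6817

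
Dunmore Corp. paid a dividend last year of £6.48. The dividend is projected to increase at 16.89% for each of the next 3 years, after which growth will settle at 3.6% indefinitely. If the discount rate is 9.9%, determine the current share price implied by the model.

£150.23

Two-stage DDM. Project D₁…D_3 at 0.1689, terminal growth 0.036, discount at r = 0.099.
D_1 = 7.5745
D_2 = 8.8538
D_3 = 10.3492
Terminal value at t=3: TV = D_4/(r−g) = 10.7218/(0.099−0.036) = 170.1870
P₀ = 7.5745/(1+0.099)^1 + 8.8538/(1+0.099)^2 + 10.3492/(1+0.099)^3 + 170.1870/(1+0.099)^3 = 150.2328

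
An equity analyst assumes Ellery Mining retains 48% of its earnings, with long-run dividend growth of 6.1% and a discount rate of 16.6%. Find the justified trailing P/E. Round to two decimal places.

Payout ratio b = 1 − 0.48 = 0.52.
Justified trailing P/E = b(1+g)/(r−g) = 0.52×(1+0.061)/(0.166−0.061) = 5.2545

5.25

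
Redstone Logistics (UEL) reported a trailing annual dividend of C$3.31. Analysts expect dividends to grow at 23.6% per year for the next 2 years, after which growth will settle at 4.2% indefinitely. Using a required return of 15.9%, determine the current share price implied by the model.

C$40.82

Two-stage DDM. Project D₁…D_2 at 0.236, terminal growth 0.042, discount at r = 0.159.
D_1 = 4.0912
D_2 = 5.0567
Terminal value at t=2: TV = D_3/(r−g) = 5.2691/(0.159−0.042) = 45.0347
P₀ = 4.0912/(1+0.159)^1 + 5.0567/(1+0.159)^2 + 45.0347/(1+0.159)^2 = 40.8202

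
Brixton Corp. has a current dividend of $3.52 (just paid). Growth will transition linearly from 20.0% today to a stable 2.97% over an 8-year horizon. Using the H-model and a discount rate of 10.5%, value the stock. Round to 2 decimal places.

$79.98

H-model: P₀ = D₀[(1+g_L) + H(g_S−g_L)]/(r−g_L), with H = 8/2 = 4.
P₀ = 3.52 × [(1+0.0297) + 4×(0.2−0.0297)] / (0.105−0.0297)
   = 3.52 × 1.7109 / 0.0753 = 79.9783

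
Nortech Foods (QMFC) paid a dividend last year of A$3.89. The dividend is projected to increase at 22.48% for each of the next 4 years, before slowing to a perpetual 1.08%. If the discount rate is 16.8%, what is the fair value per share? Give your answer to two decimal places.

Two-stage DDM. Project D₁…D_4 at 0.2248, terminal growth 0.0108, discount at r = 0.168.
D_1 = 4.7645
D_2 = 5.8355
D_3 = 7.1474
D_4 = 8.7541
Terminal value at t=4: TV = D_5/(r−g) = 8.8486/(0.168−0.0108) = 56.2889
P₀ = 4.7645/(1+0.168)^1 + 5.8355/(1+0.168)^2 + 7.1474/(1+0.168)^3 + 8.7541/(1+0.168)^4 + 56.2889/(1+0.168)^4 = 47.7908

A$47.79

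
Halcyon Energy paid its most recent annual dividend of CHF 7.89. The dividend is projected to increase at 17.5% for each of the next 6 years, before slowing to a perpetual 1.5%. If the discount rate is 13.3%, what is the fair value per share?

CHF 138.31

Two-stage DDM. Project D₁…D_6 at 0.175, terminal growth 0.015, discount at r = 0.133.
D_1 = 9.2707
D_2 = 10.8931
D_3 = 12.7994
D_4 = 15.0393
D_5 = 17.6712
D_6 = 20.7637
Terminal value at t=6: TV = D_7/(r−g) = 21.0751/(0.133−0.015) = 178.6028
P₀ = 9.2707/(1+0.133)^1 + 10.8931/(1+0.133)^2 + 12.7994/(1+0.133)^3 + 15.0393/(1+0.133)^4 + 17.6712/(1+0.133)^5 + 20.7637/(1+0.133)^6 + 178.6028/(1+0.133)^6 = 138.3083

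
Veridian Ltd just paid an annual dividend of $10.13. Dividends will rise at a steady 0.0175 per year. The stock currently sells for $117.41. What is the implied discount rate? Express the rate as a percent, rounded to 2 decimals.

Rearranging the constant-growth DDM: r = D₁/P₀ + g.
D₁ = 10.13 × (1 + 0.0175) = 10.3073.
r = 10.3073 / 117.41 + 0.0175 = 0.08779 + 0.0175 = 0.10529

10.53%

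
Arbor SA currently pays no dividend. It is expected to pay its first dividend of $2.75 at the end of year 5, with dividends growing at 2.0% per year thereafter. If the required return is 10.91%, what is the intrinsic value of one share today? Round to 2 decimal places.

$20.40

Deferred-dividend DDM. At t=4 the remaining stream is a growing perpetuity with first payment D_5 = 2.75.
V_4 = D_5/(r−g) = 2.75/(0.1091−0.02) = 30.8642
P₀ = V_4/(1+r)^4 = 30.8642/(1+0.1091)^4 = 20.3973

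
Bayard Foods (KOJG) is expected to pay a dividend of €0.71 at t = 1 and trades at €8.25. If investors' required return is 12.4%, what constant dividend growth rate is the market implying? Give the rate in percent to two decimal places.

3.79%

From P₀ = D₁/(r − g), the implied growth is g = r − D₁/P₀.
g = 0.124 − 0.71/8.25 = 0.124 − 0.08606 = 0.03794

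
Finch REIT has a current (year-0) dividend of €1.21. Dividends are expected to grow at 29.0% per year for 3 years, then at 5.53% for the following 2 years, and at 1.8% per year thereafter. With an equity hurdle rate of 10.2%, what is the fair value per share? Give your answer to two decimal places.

Three-stage DDM. Project D₁…D_5; terminal Gordon value at t=5 with g = 0.018; discount at r = 0.102.
D_1 = 1.5609
D_2 = 2.0136
D_3 = 2.5975
D_4 = 2.7411
D_5 = 2.8927
TV_5 = 2.9448/(0.102−0.018) = 35.0570
P₀ = Σ Dₜ/(1+r)ᵗ + TV_5/(1+r)^5 = 30.2248

€30.22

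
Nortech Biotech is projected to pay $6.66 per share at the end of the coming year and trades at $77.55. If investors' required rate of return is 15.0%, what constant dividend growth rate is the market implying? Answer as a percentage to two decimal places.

6.41%

From P₀ = D₁/(r − g), the implied growth is g = r − D₁/P₀.
g = 0.15 − 6.66/77.55 = 0.15 − 0.08588 = 0.06412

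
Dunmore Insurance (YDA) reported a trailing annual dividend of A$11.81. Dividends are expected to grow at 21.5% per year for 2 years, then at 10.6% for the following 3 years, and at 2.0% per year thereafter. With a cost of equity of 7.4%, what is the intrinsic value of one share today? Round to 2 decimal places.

A$388.36

Three-stage DDM. Project D₁…D_5; terminal Gordon value at t=5 with g = 0.02; discount at r = 0.074.
D_1 = 14.3492
D_2 = 17.4342
D_3 = 19.2822
D_4 = 21.3262
D_5 = 23.5867
TV_5 = 24.0585/(0.074−0.02) = 445.5272
P₀ = Σ Dₜ/(1+r)ᵗ + TV_5/(1+r)^5 = 388.3579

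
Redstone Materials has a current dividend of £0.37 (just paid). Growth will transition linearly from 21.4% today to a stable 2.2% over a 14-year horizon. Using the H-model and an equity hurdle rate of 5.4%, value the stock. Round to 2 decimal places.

H-model: P₀ = D₀[(1+g_L) + H(g_S−g_L)]/(r−g_L), with H = 14/2 = 7.
P₀ = 0.37 × [(1+0.022) + 7×(0.214−0.022)] / (0.054−0.022)
   = 0.37 × 2.3660 / 0.032 = 27.3569

£27.36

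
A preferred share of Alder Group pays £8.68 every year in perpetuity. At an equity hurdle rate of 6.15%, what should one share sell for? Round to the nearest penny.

£141.14

Zero-growth DDM (perpetuity): P₀ = D/r = 8.68 / 0.0615 = 141.1382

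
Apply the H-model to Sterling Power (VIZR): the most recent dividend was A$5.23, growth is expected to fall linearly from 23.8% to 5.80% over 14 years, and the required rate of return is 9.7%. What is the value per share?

A$310.85

H-model: P₀ = D₀[(1+g_L) + H(g_S−g_L)]/(r−g_L), with H = 14/2 = 7.
P₀ = 5.23 × [(1+0.058) + 7×(0.238−0.058)] / (0.097−0.058)
   = 5.23 × 2.3180 / 0.039 = 310.8497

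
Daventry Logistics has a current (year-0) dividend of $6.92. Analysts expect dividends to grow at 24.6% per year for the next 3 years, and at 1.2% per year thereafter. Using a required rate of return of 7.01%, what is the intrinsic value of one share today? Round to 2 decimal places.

Two-stage DDM. Project D₁…D_3 at 0.246, terminal growth 0.012, discount at r = 0.0701.
D_1 = 8.6223
D_2 = 10.7434
D_3 = 13.3863
Terminal value at t=3: TV = D_4/(r−g) = 13.5469/(0.0701−0.012) = 233.1657
P₀ = 8.6223/(1+0.0701)^1 + 10.7434/(1+0.0701)^2 + 13.3863/(1+0.0701)^3 + 233.1657/(1+0.0701)^3 = 218.6429

$218.64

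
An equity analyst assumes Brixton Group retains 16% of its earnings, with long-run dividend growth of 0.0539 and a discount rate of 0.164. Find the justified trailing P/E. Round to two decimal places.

8.04

Payout ratio b = 1 − 0.16 = 0.84.
Justified trailing P/E = b(1+g)/(r−g) = 0.84×(1+0.0539)/(0.164−0.0539) = 8.0407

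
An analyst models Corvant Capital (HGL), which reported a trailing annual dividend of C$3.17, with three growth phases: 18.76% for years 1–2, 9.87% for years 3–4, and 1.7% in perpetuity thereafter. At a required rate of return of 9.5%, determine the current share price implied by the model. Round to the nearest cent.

Three-stage DDM. Project D₁…D_4; terminal Gordon value at t=4 with g = 0.017; discount at r = 0.095.
D_1 = 3.7647
D_2 = 4.4709
D_3 = 4.9122
D_4 = 5.3971
TV_4 = 5.4888/(0.095−0.017) = 70.3695
P₀ = Σ Dₜ/(1+r)ᵗ + TV_4/(1+r)^4 = 63.6096

C$63.61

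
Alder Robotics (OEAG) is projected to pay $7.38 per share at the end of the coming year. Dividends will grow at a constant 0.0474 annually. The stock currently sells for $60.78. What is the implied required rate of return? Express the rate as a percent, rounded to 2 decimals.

16.88%

Rearranging the constant-growth DDM: r = D₁/P₀ + g.
r = 7.3800 / 60.78 + 0.0474 = 0.12142 + 0.0474 = 0.16882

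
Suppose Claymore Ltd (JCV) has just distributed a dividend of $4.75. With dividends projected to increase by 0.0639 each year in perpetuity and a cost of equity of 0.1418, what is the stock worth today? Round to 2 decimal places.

$64.87

Gordon growth model: P₀ = D₁/(r − g). D₁ = 4.75 × (1 + 0.0639) = 5.0535.
P₀ = 5.0535 / (0.1418 − 0.0639) = 5.0535 / 0.0779 = 64.8720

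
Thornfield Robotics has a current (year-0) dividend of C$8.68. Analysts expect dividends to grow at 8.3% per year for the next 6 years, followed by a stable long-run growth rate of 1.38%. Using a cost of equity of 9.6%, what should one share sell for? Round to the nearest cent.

C$149.62

Two-stage DDM. Project D₁…D_6 at 0.083, terminal growth 0.0138, discount at r = 0.096.
D_1 = 9.4004
D_2 = 10.1807
D_3 = 11.0257
D_4 = 11.9408
D_5 = 12.9319
D_6 = 14.0052
Terminal value at t=6: TV = D_7/(r−g) = 14.1985/(0.096−0.0138) = 172.7313
P₀ = 9.4004/(1+0.096)^1 + 10.1807/(1+0.096)^2 + 11.0257/(1+0.096)^3 + 11.9408/(1+0.096)^4 + 12.9319/(1+0.096)^5 + 14.0052/(1+0.096)^6 + 172.7313/(1+0.096)^6 = 149.6171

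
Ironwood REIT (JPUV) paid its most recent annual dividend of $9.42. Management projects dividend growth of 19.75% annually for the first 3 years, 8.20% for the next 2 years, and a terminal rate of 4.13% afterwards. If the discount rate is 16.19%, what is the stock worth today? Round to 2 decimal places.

$125.79

Three-stage DDM. Project D₁…D_5; terminal Gordon value at t=5 with g = 0.0413; discount at r = 0.1619.
D_1 = 11.2805
D_2 = 13.5083
D_3 = 16.1762
D_4 = 17.5027
D_5 = 18.9379
TV_5 = 19.7200/(0.1619−0.0413) = 163.5161
P₀ = Σ Dₜ/(1+r)ᵗ + TV_5/(1+r)^5 = 125.7917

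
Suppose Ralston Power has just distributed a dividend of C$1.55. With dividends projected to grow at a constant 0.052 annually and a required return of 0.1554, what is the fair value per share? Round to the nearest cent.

C$15.77

Gordon growth model: P₀ = D₁/(r − g). D₁ = 1.55 × (1 + 0.052) = 1.6306.
P₀ = 1.6306 / (0.1554 − 0.052) = 1.6306 / 0.1034 = 15.7698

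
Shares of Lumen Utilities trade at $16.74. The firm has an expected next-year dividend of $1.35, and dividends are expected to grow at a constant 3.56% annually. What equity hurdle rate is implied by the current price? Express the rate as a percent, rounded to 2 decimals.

Rearranging the constant-growth DDM: r = D₁/P₀ + g.
r = 1.3500 / 16.74 + 0.0356 = 0.08065 + 0.0356 = 0.11625

11.62%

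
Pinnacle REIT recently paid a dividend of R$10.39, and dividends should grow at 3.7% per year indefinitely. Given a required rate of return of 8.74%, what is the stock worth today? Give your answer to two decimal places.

Gordon growth model: P₀ = D₁/(r − g). D₁ = 10.39 × (1 + 0.037) = 10.7744.
P₀ = 10.7744 / (0.0874 − 0.037) = 10.7744 / 0.0504 = 213.7784

R$213.78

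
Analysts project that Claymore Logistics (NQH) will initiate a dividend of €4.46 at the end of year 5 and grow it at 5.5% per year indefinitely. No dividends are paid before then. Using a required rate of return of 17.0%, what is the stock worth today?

Deferred-dividend DDM. At t=4 the remaining stream is a growing perpetuity with first payment D_5 = 4.46.
V_4 = D_5/(r−g) = 4.46/(0.17−0.055) = 38.7826
P₀ = V_4/(1+r)^4 = 38.7826/(1+0.17)^4 = 20.6963

€20.70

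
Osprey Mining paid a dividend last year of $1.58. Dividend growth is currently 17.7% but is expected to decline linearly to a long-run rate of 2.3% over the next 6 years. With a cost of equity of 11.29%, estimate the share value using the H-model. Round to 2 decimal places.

H-model: P₀ = D₀[(1+g_L) + H(g_S−g_L)]/(r−g_L), with H = 6/2 = 3.
P₀ = 1.58 × [(1+0.023) + 3×(0.177−0.023)] / (0.1129−0.023)
   = 1.58 × 1.4850 / 0.0899 = 26.0990

$26.10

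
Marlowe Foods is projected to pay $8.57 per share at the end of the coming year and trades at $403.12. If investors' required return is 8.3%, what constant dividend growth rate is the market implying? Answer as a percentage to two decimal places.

From P₀ = D₁/(r − g), the implied growth is g = r − D₁/P₀.
g = 0.083 − 8.57/403.12 = 0.083 − 0.02126 = 0.06174

6.17%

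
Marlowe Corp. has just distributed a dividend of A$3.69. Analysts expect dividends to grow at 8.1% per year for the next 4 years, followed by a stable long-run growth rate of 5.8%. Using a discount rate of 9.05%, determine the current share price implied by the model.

Two-stage DDM. Project D₁…D_4 at 0.081, terminal growth 0.058, discount at r = 0.0905.
D_1 = 3.9889
D_2 = 4.3120
D_3 = 4.6613
D_4 = 5.0388
Terminal value at t=4: TV = D_5/(r−g) = 5.3311/(0.0905−0.058) = 164.0331
P₀ = 3.9889/(1+0.0905)^1 + 4.3120/(1+0.0905)^2 + 4.6613/(1+0.0905)^3 + 5.0388/(1+0.0905)^4 + 164.0331/(1+0.0905)^4 = 130.4335

A$130.43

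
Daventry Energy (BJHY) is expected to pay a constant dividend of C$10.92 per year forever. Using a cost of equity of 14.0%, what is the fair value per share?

C$78.00

Zero-growth DDM (perpetuity): P₀ = D/r = 10.92 / 0.14 = 78.0000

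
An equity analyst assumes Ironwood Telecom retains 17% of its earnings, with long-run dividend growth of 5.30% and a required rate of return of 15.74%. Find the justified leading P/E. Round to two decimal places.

7.95

Payout ratio b = 1 − 0.17 = 0.83.
Justified leading P/E = b/(r−g) = 0.83/(0.1574−0.053) = 7.9502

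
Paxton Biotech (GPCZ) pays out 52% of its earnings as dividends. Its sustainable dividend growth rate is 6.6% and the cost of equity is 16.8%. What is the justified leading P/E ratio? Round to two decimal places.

Justified leading P/E = b/(r−g) = 0.52/(0.168−0.066) = 5.0980

5.10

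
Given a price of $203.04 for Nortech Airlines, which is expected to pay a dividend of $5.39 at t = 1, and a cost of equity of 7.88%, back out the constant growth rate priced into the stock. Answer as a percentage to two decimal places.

From P₀ = D₁/(r − g), the implied growth is g = r − D₁/P₀.
g = 0.0788 − 5.39/203.04 = 0.0788 − 0.02655 = 0.05225

5.23%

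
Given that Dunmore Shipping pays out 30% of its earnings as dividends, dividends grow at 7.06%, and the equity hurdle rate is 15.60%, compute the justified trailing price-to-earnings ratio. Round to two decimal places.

Justified trailing P/E = b(1+g)/(r−g) = 0.30×(1+0.0706)/(0.156−0.0706) = 3.7609

3.76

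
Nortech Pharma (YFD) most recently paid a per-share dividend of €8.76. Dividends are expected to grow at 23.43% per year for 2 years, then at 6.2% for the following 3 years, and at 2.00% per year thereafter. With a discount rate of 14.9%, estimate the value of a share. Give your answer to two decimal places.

Three-stage DDM. Project D₁…D_5; terminal Gordon value at t=5 with g = 0.02; discount at r = 0.149.
D_1 = 10.8125
D_2 = 13.3458
D_3 = 14.1733
D_4 = 15.0520
D_5 = 15.9852
TV_5 = 16.3049/(0.149−0.02) = 126.3949
P₀ = Σ Dₜ/(1+r)ᵗ + TV_5/(1+r)^5 = 108.5955

€108.60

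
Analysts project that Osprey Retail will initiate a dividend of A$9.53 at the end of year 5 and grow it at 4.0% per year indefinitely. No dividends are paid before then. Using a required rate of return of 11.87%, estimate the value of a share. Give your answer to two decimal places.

Deferred-dividend DDM. At t=4 the remaining stream is a growing perpetuity with first payment D_5 = 9.53.
V_4 = D_5/(r−g) = 9.53/(0.1187−0.04) = 121.0928
P₀ = V_4/(1+r)^4 = 121.0928/(1+0.1187)^4 = 77.3150

A$77.31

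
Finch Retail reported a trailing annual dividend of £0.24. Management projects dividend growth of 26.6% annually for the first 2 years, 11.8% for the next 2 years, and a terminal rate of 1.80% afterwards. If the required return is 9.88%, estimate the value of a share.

Three-stage DDM. Project D₁…D_4; terminal Gordon value at t=4 with g = 0.018; discount at r = 0.0988.
D_1 = 0.3038
D_2 = 0.3847
D_3 = 0.4301
D_4 = 0.4808
TV_4 = 0.4895/(0.0988−0.018) = 6.0576
P₀ = Σ Dₜ/(1+r)ᵗ + TV_4/(1+r)^4 = 5.4046

£5.40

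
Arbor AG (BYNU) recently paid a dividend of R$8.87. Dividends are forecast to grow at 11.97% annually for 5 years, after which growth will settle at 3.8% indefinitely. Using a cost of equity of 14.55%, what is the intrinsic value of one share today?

R$117.87

Two-stage DDM. Project D₁…D_5 at 0.1197, terminal growth 0.038, discount at r = 0.1455.
D_1 = 9.9317
D_2 = 11.1206
D_3 = 12.4517
D_4 = 13.9422
D_5 = 15.6110
Terminal value at t=5: TV = D_6/(r−g) = 16.2043/(0.1455−0.038) = 150.7374
P₀ = 9.9317/(1+0.1455)^1 + 11.1206/(1+0.1455)^2 + 12.4517/(1+0.1455)^3 + 13.9422/(1+0.1455)^4 + 15.6110/(1+0.1455)^5 + 150.7374/(1+0.1455)^5 = 117.8686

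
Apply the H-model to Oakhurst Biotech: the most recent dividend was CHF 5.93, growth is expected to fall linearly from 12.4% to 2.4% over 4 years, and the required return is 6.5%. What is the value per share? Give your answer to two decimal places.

CHF 177.03

H-model: P₀ = D₀[(1+g_L) + H(g_S−g_L)]/(r−g_L), with H = 4/2 = 2.
P₀ = 5.93 × [(1+0.024) + 2×(0.124−0.024)] / (0.065−0.024)
   = 5.93 × 1.2240 / 0.041 = 177.0322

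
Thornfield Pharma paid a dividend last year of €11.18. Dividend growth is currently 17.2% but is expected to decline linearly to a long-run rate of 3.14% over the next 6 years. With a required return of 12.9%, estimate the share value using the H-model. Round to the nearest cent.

€166.46

H-model: P₀ = D₀[(1+g_L) + H(g_S−g_L)]/(r−g_L), with H = 6/2 = 3.
P₀ = 11.18 × [(1+0.0314) + 3×(0.172−0.0314)] / (0.129−0.0314)
   = 11.18 × 1.4532 / 0.0976 = 166.4629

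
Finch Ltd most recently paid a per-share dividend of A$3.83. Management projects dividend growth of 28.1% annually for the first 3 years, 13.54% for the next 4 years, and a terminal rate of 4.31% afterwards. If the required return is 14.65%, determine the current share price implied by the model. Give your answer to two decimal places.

A$87.10

Three-stage DDM. Project D₁…D_7; terminal Gordon value at t=7 with g = 0.0431; discount at r = 0.1465.
D_1 = 4.9062
D_2 = 6.2849
D_3 = 8.0509
D_4 = 9.1410
D_5 = 10.3787
D_6 = 11.7840
D_7 = 13.3796
TV_7 = 13.9562/(0.1465−0.0431) = 134.9731
P₀ = Σ Dₜ/(1+r)ᵗ + TV_7/(1+r)^7 = 87.0953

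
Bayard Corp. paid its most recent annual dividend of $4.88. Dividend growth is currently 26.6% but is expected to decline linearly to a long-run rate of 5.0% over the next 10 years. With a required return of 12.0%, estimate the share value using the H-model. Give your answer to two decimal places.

H-model: P₀ = D₀[(1+g_L) + H(g_S−g_L)]/(r−g_L), with H = 10/2 = 5.
P₀ = 4.88 × [(1+0.05) + 5×(0.266−0.05)] / (0.12−0.05)
   = 4.88 × 2.1300 / 0.07 = 148.4914

$148.49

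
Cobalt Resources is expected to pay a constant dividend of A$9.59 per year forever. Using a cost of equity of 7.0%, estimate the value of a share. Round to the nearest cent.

A$137.00

Zero-growth DDM (perpetuity): P₀ = D/r = 9.59 / 0.07 = 137.0000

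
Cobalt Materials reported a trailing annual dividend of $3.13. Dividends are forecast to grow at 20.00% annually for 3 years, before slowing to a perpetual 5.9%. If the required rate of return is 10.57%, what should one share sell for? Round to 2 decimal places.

Two-stage DDM. Project D₁…D_3 at 0.2, terminal growth 0.059, discount at r = 0.1057.
D_1 = 3.7560
D_2 = 4.5072
D_3 = 5.4086
Terminal value at t=3: TV = D_4/(r−g) = 5.7277/(0.1057−0.059) = 122.6499
P₀ = 3.7560/(1+0.1057)^1 + 4.5072/(1+0.1057)^2 + 5.4086/(1+0.1057)^3 + 122.6499/(1+0.1057)^3 = 101.8156

$101.82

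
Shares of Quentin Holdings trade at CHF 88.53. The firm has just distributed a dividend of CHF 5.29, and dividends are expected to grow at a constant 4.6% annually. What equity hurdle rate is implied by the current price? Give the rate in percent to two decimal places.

Rearranging the constant-growth DDM: r = D₁/P₀ + g.
D₁ = 5.29 × (1 + 0.046) = 5.5333.
r = 5.5333 / 88.53 + 0.046 = 0.06250 + 0.046 = 0.10850

10.85%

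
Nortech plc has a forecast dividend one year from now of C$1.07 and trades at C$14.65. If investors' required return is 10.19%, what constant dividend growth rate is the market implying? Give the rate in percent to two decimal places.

2.89%

From P₀ = D₁/(r − g), the implied growth is g = r − D₁/P₀.
g = 0.1019 − 1.07/14.65 = 0.1019 − 0.07304 = 0.02886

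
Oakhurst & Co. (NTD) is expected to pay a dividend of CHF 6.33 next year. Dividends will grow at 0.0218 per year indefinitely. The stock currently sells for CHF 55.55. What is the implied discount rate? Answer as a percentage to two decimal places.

Rearranging the constant-growth DDM: r = D₁/P₀ + g.
r = 6.3300 / 55.55 + 0.0218 = 0.11395 + 0.0218 = 0.13575

13.58%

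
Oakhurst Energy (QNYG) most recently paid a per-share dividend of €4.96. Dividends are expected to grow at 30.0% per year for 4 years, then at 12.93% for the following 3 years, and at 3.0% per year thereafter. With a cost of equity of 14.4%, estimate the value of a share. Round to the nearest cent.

€123.66

Three-stage DDM. Project D₁…D_7; terminal Gordon value at t=7 with g = 0.03; discount at r = 0.144.
D_1 = 6.4480
D_2 = 8.3824
D_3 = 10.8971
D_4 = 14.1663
D_5 = 15.9980
D_6 = 18.0665
D_7 = 20.4025
TV_7 = 21.0146/(0.144−0.03) = 184.3382
P₀ = Σ Dₜ/(1+r)ᵗ + TV_7/(1+r)^7 = 123.6551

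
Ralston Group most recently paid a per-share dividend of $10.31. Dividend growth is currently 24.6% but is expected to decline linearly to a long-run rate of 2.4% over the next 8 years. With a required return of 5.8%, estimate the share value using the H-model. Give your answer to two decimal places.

$579.79

H-model: P₀ = D₀[(1+g_L) + H(g_S−g_L)]/(r−g_L), with H = 8/2 = 4.
P₀ = 10.31 × [(1+0.024) + 4×(0.246−0.024)] / (0.058−0.024)
   = 10.31 × 1.9120 / 0.034 = 579.7859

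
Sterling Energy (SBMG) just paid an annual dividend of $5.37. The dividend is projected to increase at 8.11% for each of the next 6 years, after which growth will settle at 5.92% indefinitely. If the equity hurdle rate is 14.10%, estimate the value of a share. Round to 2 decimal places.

$77.10

Two-stage DDM. Project D₁…D_6 at 0.0811, terminal growth 0.0592, discount at r = 0.141.
D_1 = 5.8055
D_2 = 6.2763
D_3 = 6.7853
D_4 = 7.3356
D_5 = 7.9306
D_6 = 8.5737
Terminal value at t=6: TV = D_7/(r−g) = 9.0813/(0.141−0.0592) = 111.0182
P₀ = 5.8055/(1+0.141)^1 + 6.2763/(1+0.141)^2 + 6.7853/(1+0.141)^3 + 7.3356/(1+0.141)^4 + 7.9306/(1+0.141)^5 + 8.5737/(1+0.141)^6 + 111.0182/(1+0.141)^6 = 77.1045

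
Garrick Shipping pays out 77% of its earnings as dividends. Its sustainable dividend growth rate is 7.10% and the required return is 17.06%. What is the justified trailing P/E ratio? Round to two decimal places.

8.28

Justified trailing P/E = b(1+g)/(r−g) = 0.77×(1+0.071)/(0.1706−0.071) = 8.2798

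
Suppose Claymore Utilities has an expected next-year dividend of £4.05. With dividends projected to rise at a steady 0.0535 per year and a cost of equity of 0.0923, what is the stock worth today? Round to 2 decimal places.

Gordon growth model: P₀ = D₁/(r − g), with D₁ = 4.05 given directly.
P₀ = 4.0500 / (0.0923 − 0.0535) = 4.0500 / 0.0388 = 104.3814

£104.38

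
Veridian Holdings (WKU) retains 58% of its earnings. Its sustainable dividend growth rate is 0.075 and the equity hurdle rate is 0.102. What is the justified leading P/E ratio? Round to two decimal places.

15.56

Payout ratio b = 1 − 0.58 = 0.42.
Justified leading P/E = b/(r−g) = 0.42/(0.102−0.075) = 15.5556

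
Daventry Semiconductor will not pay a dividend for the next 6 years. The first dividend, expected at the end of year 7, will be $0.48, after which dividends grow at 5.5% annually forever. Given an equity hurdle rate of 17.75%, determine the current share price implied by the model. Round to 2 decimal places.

$1.47

Deferred-dividend DDM. At t=6 the remaining stream is a growing perpetuity with first payment D_7 = 0.48.
V_6 = D_7/(r−g) = 0.48/(0.1775−0.055) = 3.9184
P₀ = V_6/(1+r)^6 = 3.9184/(1+0.1775)^6 = 1.4701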